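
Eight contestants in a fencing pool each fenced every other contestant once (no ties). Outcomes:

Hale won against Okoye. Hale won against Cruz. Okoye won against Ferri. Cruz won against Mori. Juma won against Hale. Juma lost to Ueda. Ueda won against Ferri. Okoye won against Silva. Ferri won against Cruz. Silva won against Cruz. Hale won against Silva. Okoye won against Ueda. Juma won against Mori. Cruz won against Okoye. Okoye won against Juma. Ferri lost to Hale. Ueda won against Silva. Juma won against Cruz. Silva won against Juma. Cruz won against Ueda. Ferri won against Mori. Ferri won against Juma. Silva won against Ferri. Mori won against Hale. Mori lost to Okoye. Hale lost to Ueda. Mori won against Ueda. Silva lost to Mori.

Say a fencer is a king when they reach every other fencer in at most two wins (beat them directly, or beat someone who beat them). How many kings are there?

8

Ferri reaches everyone (king).
Silva reaches everyone (king).
Ueda reaches everyone (king).
Mori reaches everyone (king).
Okoye reaches everyone (king).
Hale reaches everyone (king).
Juma reaches everyone (king).
Cruz reaches everyone (king).
Kings: Ferri, Silva, Ueda, Mori, Okoye, Hale, Juma, Cruz — 8.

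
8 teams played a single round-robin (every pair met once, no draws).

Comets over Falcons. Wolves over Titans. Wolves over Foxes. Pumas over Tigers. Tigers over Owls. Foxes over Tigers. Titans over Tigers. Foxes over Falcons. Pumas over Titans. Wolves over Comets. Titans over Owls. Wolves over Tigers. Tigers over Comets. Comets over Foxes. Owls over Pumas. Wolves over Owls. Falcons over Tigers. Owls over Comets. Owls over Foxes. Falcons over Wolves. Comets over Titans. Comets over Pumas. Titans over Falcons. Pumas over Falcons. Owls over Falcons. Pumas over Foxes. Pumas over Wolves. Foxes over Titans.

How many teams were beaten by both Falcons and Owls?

0

Falcons beat: Tigers, Wolves.
Owls beat: Pumas, Comets, Falcons, Foxes.
No one was beaten by both.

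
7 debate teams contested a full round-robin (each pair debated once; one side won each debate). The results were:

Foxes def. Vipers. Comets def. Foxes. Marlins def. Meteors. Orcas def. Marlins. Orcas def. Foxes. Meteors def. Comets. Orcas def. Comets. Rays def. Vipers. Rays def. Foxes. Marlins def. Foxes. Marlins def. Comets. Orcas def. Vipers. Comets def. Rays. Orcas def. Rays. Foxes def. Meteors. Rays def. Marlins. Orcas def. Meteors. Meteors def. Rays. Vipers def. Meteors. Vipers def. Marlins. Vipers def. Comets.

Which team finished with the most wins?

Orcas

Win totals: Marlins 3, Comets 2, Vipers 3, Rays 3, Meteors 2, Foxes 2, Orcas 6.
Orcas leads with 6 wins (next highest: 3).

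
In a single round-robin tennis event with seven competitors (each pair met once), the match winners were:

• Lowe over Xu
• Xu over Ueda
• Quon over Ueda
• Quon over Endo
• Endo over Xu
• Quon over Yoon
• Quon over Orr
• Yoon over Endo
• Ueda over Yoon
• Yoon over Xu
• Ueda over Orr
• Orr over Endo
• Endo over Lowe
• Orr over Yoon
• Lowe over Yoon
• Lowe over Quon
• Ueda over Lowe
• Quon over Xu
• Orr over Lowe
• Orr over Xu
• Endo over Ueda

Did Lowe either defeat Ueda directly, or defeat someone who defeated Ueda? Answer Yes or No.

Yes

Lowe did not beat Ueda directly.
Lowe beat Xu, Quon, Yoon. Of those, Xu beat Ueda.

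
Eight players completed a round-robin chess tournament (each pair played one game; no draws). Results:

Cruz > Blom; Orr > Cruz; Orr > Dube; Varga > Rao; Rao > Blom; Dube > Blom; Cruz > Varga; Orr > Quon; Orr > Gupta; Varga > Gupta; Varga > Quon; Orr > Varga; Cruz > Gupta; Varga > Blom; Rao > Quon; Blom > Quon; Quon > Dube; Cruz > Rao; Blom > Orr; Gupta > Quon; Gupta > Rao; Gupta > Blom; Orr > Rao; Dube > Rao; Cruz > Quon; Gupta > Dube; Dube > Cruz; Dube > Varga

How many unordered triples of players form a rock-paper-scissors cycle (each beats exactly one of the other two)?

11

Win totals: Dube 4, Cruz 5, Blom 2, Gupta 4, Rao 2, Orr 6, Quon 1, Varga 4.
A player with w wins dominates both others in C(w,2) triples; summing gives 6 + 10 + 1 + 6 + 1 + 15 + 0 + 6 = 45 transitive triples.
Total triples C(8,3) = 56, so cyclic triples = 56 − 45 = 11.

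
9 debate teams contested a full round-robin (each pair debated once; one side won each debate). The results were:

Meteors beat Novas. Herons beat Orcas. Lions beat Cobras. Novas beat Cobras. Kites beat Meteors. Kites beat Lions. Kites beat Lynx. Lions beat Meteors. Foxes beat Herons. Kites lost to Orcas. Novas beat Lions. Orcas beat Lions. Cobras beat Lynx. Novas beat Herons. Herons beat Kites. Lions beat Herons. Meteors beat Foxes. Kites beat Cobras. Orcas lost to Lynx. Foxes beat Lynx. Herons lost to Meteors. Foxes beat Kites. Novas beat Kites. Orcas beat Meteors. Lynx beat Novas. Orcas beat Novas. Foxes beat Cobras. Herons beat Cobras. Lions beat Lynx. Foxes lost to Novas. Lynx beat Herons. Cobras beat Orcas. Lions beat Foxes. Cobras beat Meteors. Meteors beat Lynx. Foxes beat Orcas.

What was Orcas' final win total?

Orcas' results: beat Novas, Meteors, Kites, Lions; lost to Cobras, Herons, Foxes, Lynx.
That is 4 wins.

4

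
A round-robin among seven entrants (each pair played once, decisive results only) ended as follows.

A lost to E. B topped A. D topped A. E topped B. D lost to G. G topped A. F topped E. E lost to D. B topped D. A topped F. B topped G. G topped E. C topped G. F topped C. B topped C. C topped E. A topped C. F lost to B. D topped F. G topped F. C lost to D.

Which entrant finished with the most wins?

B

Win totals: A 2, B 5, C 2, D 4, E 2, F 2, G 4.
B leads with 5 wins (next highest: 4).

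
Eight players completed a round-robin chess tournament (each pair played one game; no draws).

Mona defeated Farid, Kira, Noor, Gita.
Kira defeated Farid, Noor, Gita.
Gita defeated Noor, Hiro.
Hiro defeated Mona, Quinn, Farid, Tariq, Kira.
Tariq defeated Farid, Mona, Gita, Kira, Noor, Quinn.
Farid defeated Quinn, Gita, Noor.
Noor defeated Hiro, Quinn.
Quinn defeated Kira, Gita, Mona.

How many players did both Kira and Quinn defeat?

1

Kira beat: Noor, Gita, Farid.
Quinn beat: Kira, Gita, Mona.
Both beat: Gita — 1.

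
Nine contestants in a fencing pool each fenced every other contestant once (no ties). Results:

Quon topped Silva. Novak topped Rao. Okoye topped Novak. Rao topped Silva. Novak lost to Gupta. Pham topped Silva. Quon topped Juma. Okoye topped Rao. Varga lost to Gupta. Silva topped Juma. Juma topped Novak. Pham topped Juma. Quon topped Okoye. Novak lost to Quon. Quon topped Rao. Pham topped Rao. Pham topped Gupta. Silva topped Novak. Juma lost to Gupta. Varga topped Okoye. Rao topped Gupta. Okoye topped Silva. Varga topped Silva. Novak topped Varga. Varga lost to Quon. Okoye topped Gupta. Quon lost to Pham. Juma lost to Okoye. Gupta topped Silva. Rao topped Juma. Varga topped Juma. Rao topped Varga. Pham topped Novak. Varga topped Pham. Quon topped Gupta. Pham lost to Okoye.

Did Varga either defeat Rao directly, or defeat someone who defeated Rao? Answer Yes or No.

Varga did not beat Rao directly.
Varga beat Silva, Okoye, Juma, Pham. Of those, Okoye beat Rao.

Yes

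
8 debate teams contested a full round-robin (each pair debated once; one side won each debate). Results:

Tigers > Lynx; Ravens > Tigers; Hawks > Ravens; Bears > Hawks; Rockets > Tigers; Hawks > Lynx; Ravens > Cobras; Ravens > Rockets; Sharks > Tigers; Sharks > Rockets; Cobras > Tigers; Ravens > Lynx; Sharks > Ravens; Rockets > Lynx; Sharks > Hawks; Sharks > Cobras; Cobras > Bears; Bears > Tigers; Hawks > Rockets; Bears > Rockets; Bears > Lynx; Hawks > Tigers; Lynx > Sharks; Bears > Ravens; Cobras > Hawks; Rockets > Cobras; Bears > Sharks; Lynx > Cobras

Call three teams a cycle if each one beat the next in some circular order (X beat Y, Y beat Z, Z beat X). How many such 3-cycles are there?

12

Win totals: Lynx 2, Tigers 1, Ravens 4, Rockets 3, Bears 6, Hawks 4, Sharks 5, Cobras 3.
A team with w wins dominates both others in C(w,2) triples; summing gives 1 + 0 + 6 + 3 + 15 + 6 + 10 + 3 = 44 transitive triples.
Total triples C(8,3) = 56, so cyclic triples = 56 − 44 = 12.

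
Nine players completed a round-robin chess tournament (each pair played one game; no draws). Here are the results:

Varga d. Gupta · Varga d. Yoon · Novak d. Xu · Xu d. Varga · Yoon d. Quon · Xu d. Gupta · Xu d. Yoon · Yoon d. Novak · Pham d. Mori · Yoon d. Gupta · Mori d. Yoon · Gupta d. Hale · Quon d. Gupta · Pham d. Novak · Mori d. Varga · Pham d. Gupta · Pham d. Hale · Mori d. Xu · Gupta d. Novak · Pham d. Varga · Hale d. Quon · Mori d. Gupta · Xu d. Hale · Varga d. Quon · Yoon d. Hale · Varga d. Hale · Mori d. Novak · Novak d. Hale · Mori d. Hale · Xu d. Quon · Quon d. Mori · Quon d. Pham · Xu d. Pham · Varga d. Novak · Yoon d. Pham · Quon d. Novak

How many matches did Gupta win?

2

Gupta's results: beat Hale, Novak; lost to Xu, Pham, Quon, Varga, Yoon, Mori.
That is 2 wins.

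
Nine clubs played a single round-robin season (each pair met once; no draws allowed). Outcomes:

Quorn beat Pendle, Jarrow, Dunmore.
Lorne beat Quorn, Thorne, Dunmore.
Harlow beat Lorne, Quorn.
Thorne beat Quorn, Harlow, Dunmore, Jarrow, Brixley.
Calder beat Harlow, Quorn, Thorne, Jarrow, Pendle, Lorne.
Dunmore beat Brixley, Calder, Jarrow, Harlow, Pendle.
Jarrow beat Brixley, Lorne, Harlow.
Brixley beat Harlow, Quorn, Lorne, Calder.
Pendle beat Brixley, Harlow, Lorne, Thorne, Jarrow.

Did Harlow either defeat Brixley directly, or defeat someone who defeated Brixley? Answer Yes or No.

Harlow did not beat Brixley directly.
Harlow beat Quorn, Lorne, but each of them lost to Brixley. No two-step path.

No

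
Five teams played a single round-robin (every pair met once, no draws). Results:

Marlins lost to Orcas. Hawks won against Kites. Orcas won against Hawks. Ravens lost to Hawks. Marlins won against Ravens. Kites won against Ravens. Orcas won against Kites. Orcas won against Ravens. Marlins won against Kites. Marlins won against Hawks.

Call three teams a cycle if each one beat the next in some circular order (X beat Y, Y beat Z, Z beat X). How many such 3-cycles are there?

Win totals: Marlins 3, Orcas 4, Ravens 0, Kites 1, Hawks 2.
A team with w wins dominates both others in C(w,2) triples; summing gives 3 + 6 + 0 + 0 + 1 = 10 transitive triples.
Total triples C(5,3) = 10, so cyclic triples = 10 − 10 = 0.

0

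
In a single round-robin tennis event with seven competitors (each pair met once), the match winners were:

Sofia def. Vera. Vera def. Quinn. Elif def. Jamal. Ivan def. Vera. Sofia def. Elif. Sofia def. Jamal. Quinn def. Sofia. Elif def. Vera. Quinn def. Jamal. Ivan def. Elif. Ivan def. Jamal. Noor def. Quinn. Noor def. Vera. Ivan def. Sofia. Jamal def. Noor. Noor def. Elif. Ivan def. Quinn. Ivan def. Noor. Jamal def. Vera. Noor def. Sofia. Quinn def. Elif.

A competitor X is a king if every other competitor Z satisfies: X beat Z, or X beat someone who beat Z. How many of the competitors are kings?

1

Sofia cannot reach Ivan in two steps.
Elif cannot reach Sofia, Ivan in two steps.
Ivan reaches everyone (king).
Quinn cannot reach Ivan in two steps.
Jamal cannot reach Ivan in two steps.
Noor cannot reach Ivan in two steps.
Vera cannot reach Ivan, Noor in two steps.
Kings: Ivan — 1.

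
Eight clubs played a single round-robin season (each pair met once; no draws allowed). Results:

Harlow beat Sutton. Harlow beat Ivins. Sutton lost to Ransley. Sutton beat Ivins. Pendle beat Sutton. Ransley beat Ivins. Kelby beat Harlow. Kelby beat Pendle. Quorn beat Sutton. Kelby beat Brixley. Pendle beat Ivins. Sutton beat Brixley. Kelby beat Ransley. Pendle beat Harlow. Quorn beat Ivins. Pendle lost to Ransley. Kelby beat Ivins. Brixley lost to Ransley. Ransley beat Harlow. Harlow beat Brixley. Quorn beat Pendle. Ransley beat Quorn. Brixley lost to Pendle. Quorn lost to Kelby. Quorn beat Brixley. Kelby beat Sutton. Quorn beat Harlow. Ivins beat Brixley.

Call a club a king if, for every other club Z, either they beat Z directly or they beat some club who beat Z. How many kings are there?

Sutton cannot reach Ransley, Kelby, Harlow, Quorn, Pendle in two steps.
Ransley cannot reach Kelby in two steps.
Kelby reaches everyone (king).
Ivins cannot reach Sutton, Ransley, Kelby, Harlow, Quorn, Pendle in two steps.
Harlow cannot reach Ransley, Kelby, Quorn, Pendle in two steps.
Brixley cannot reach Sutton, Ransley, Kelby, Ivins, Harlow, Quorn, Pendle in two steps.
Quorn cannot reach Ransley, Kelby in two steps.
Pendle cannot reach Ransley, Kelby, Quorn in two steps.
Kings: Kelby — 1.

1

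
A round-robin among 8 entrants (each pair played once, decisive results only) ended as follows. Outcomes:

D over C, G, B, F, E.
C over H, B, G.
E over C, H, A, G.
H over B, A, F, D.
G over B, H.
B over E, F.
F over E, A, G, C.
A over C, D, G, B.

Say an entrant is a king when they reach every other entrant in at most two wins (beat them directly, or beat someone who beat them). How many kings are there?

6

A reaches everyone (king).
B cannot reach D in two steps.
C reaches everyone (king).
D reaches everyone (king).
E reaches everyone (king).
F reaches everyone (king).
G cannot reach C in two steps.
H reaches everyone (king).
Kings: A, C, D, E, F, H — 6.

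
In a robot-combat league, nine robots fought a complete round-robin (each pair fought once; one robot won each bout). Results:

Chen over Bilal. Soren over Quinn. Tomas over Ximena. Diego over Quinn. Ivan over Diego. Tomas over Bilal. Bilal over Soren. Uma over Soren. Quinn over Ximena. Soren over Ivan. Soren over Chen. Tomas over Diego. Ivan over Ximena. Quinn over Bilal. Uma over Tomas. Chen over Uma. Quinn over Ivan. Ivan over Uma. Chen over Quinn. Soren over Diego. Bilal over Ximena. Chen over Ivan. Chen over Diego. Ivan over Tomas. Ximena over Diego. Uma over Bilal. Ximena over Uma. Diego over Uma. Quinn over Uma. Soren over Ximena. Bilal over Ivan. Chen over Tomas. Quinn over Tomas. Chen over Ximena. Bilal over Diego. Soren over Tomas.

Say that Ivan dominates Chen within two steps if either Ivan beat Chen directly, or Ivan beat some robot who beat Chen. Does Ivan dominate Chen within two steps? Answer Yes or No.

No

Ivan did not beat Chen directly.
Ivan beat Diego, Uma, Tomas, Ximena, but each of them lost to Chen. No two-step path.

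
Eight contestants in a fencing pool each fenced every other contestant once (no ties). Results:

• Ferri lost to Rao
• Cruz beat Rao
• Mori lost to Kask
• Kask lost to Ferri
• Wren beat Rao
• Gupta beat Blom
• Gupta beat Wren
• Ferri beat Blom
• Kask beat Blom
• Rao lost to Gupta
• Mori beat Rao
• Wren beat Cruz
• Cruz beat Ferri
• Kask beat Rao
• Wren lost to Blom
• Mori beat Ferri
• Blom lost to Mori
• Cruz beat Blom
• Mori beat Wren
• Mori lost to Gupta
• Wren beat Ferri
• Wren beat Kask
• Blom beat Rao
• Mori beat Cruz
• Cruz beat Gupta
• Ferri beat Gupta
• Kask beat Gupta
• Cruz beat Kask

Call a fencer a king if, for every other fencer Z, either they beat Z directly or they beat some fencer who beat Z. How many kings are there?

5

Cruz reaches everyone (king).
Gupta reaches everyone (king).
Wren reaches everyone (king).
Kask reaches everyone (king).
Blom cannot reach Gupta, Mori in two steps.
Ferri cannot reach Cruz in two steps.
Mori reaches everyone (king).
Rao cannot reach Cruz, Wren, Mori in two steps.
Kings: Cruz, Gupta, Wren, Kask, Mori — 5.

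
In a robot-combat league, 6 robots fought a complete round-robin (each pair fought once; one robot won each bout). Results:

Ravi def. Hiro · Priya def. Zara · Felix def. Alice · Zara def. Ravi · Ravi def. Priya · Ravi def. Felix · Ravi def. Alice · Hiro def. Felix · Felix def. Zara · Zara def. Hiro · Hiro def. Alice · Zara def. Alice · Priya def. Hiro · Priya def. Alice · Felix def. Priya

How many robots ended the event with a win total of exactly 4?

Win totals: Ravi 4, Hiro 2, Alice 0, Priya 3, Zara 3, Felix 3.
Exactly 4: Ravi — 1 robot.

1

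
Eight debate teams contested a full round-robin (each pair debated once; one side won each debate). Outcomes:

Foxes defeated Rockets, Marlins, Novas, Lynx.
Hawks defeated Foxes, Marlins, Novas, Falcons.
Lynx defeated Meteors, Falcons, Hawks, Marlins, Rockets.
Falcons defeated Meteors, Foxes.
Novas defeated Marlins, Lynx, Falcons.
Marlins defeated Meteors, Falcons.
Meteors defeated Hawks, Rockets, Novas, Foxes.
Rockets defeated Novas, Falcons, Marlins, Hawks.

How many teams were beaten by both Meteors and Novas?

Meteors beat: Foxes, Hawks, Novas, Rockets.
Novas beat: Falcons, Marlins, Lynx.
No one was beaten by both.

0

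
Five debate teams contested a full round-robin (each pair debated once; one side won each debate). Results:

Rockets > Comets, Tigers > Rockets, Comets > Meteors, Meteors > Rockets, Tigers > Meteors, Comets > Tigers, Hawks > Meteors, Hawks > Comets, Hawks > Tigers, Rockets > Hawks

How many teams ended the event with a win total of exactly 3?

Win totals: Hawks 3, Rockets 2, Tigers 2, Meteors 1, Comets 2.
Exactly 3: Hawks — 1 team.

1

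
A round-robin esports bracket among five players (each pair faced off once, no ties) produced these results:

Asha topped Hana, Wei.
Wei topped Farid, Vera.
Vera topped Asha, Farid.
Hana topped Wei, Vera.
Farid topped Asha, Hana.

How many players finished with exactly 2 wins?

Win totals: Asha 2, Farid 2, Hana 2, Wei 2, Vera 2.
Exactly 2: Asha, Farid, Hana, Wei, Vera — 5 players.

5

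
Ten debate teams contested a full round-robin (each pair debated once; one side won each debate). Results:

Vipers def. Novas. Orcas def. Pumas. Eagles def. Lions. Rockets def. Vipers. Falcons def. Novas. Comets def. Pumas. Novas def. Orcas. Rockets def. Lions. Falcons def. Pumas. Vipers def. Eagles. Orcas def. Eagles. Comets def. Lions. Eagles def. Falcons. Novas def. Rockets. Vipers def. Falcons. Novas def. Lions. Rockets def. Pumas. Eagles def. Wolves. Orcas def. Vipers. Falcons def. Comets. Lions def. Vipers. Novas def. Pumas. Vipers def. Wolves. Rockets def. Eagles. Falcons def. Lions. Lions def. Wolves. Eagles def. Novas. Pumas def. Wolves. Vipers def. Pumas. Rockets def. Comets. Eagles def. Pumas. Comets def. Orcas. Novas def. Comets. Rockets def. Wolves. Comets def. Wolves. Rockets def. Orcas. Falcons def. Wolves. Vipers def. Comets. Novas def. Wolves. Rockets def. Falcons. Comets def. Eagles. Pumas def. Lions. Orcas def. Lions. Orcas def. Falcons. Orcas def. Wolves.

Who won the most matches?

Win totals: Eagles 5, Falcons 5, Comets 5, Orcas 6, Rockets 8, Wolves 0, Lions 2, Pumas 2, Novas 6, Vipers 6.
Rockets leads with 8 wins (next highest: 6).

Rockets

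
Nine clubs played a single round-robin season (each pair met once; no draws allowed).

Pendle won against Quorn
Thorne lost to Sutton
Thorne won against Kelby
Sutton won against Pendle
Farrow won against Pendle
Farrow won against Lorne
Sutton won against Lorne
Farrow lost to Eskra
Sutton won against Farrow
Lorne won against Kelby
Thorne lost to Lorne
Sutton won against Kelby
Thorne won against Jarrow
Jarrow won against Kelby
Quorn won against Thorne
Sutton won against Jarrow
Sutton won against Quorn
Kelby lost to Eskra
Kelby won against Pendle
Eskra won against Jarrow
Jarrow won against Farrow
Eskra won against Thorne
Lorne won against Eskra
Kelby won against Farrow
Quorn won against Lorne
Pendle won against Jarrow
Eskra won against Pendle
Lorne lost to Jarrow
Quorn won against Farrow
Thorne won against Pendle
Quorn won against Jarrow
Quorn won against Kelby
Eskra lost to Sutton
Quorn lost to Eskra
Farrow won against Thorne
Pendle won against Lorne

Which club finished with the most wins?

Sutton

Win totals: Thorne 3, Eskra 6, Jarrow 3, Lorne 3, Pendle 3, Farrow 3, Kelby 2, Quorn 5, Sutton 8.
Sutton leads with 8 wins (next highest: 6).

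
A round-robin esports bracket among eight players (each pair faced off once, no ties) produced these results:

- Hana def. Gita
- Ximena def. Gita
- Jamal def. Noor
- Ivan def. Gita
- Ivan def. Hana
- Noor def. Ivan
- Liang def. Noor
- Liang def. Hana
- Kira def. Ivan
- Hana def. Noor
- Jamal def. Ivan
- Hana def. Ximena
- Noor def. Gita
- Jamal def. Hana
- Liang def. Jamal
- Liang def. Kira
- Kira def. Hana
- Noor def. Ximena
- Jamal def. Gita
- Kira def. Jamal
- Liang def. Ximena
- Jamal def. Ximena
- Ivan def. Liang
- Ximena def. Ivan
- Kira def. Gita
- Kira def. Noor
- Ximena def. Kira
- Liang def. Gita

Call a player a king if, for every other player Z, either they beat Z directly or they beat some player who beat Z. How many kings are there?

Ximena reaches everyone (king).
Liang reaches everyone (king).
Kira reaches everyone (king).
Ivan reaches everyone (king).
Jamal reaches everyone (king).
Hana cannot reach Liang, Jamal in two steps.
Gita cannot reach Ximena, Liang, Kira, Ivan, Jamal, Hana, Noor in two steps.
Noor cannot reach Jamal in two steps.
Kings: Ximena, Liang, Kira, Ivan, Jamal — 5.

5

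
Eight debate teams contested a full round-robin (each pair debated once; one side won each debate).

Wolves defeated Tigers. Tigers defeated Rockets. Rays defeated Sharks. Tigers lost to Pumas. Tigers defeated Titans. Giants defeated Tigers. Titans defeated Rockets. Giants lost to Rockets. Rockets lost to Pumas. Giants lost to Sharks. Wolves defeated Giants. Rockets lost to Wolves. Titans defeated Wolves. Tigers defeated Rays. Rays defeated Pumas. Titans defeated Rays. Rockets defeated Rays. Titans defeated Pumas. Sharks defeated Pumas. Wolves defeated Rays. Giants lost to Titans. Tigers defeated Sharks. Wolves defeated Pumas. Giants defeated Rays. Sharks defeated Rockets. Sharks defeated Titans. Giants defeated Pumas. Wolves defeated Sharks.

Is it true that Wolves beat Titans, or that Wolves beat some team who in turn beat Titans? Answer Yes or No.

Wolves did not beat Titans directly.
Wolves beat Giants, Tigers, Rays, Rockets, Sharks, Pumas. Of those, Tigers beat Titans.

Yes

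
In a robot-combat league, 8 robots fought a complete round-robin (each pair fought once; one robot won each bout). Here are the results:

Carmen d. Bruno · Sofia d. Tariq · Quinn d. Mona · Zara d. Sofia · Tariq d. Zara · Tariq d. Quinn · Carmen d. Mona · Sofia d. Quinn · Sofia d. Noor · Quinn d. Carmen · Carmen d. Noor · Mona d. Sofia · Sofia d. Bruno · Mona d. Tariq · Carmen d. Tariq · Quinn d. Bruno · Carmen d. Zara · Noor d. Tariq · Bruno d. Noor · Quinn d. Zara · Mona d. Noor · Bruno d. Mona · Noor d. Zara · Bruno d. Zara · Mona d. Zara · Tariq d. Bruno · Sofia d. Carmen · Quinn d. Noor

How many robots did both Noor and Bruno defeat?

Noor beat: Tariq, Zara.
Bruno beat: Noor, Mona, Zara.
Both beat: Zara — 1.

1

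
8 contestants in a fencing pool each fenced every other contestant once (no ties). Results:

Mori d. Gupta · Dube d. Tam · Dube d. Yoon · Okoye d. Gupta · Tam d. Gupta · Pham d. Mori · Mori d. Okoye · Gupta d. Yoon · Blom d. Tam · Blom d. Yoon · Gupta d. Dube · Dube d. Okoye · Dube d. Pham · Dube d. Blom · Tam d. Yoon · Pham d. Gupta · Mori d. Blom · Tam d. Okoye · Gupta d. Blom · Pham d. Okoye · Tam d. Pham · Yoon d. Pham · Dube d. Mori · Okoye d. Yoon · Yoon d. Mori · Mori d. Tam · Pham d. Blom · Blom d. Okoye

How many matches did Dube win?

6

Dube's results: beat Blom, Tam, Mori, Pham, Yoon, Okoye; lost to Gupta.
That is 6 wins.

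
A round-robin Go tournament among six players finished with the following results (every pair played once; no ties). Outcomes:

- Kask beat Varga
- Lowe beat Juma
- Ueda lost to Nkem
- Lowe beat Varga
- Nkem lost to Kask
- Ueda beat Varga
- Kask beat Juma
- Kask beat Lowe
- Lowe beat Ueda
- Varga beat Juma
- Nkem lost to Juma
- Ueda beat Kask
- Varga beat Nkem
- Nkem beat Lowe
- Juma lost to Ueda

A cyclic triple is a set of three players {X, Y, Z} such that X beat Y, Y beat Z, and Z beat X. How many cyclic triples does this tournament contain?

6

Of the C(6,3) = 20 triples, the cyclic ones are: {Nkem, Varga, Ueda}; {Nkem, Varga, Lowe}; {Nkem, Juma, Ueda}; {Nkem, Juma, Lowe}; {Nkem, Ueda, Kask}; {Ueda, Kask, Lowe}.
That is 6.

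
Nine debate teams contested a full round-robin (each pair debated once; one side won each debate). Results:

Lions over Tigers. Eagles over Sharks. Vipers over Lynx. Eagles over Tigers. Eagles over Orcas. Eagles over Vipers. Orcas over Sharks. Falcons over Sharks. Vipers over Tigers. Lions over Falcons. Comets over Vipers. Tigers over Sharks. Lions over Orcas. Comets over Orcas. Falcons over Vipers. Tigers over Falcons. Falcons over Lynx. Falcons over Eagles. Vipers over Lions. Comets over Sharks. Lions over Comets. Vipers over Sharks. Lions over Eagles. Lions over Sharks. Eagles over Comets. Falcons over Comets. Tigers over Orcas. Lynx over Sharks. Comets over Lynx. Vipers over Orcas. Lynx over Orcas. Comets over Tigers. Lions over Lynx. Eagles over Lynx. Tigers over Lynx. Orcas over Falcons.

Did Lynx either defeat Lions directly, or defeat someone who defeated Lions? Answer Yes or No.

Lynx did not beat Lions directly.
Lynx beat Sharks, Orcas, but each of them lost to Lions. No two-step path.

No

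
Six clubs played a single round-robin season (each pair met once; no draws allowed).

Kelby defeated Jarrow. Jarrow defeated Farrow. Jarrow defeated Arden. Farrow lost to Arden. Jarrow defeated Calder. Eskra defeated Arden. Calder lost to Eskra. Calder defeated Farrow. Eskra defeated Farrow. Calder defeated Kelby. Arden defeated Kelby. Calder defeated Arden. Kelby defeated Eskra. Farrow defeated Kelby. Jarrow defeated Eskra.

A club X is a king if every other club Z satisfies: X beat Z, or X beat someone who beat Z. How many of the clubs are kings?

3

Farrow cannot reach Arden, Calder in two steps.
Kelby reaches everyone (king).
Arden cannot reach Calder in two steps.
Calder reaches everyone (king).
Jarrow reaches everyone (king).
Eskra cannot reach Jarrow in two steps.
Kings: Kelby, Calder, Jarrow — 3.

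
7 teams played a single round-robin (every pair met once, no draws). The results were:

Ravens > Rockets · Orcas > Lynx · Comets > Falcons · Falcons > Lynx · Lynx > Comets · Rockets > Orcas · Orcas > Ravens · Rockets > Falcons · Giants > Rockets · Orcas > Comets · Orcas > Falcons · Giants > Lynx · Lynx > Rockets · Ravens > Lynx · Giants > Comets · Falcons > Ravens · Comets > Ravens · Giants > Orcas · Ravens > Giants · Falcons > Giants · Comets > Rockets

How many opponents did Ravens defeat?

Ravens' results: beat Lynx, Giants, Rockets; lost to Orcas, Comets, Falcons.
That is 3 wins.

3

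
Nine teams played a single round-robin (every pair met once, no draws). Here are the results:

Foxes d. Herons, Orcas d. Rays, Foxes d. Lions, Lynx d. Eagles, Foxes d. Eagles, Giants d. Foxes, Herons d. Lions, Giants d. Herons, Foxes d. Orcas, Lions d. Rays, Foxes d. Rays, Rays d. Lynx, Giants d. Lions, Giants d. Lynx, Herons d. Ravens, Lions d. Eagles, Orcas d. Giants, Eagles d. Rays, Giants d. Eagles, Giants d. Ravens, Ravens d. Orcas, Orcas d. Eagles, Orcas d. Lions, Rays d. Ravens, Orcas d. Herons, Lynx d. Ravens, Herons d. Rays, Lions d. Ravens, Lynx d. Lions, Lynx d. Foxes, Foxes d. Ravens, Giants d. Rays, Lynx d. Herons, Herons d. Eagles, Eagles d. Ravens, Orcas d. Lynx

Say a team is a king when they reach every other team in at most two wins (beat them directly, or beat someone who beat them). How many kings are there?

Orcas reaches everyone (king).
Eagles cannot reach Herons, Giants, Foxes, Lions in two steps.
Herons cannot reach Giants, Foxes in two steps.
Giants reaches everyone (king).
Foxes reaches everyone (king).
Lions cannot reach Herons, Giants, Foxes in two steps.
Lynx cannot reach Giants in two steps.
Ravens cannot reach Foxes in two steps.
Rays cannot reach Giants in two steps.
Kings: Orcas, Giants, Foxes — 3.

3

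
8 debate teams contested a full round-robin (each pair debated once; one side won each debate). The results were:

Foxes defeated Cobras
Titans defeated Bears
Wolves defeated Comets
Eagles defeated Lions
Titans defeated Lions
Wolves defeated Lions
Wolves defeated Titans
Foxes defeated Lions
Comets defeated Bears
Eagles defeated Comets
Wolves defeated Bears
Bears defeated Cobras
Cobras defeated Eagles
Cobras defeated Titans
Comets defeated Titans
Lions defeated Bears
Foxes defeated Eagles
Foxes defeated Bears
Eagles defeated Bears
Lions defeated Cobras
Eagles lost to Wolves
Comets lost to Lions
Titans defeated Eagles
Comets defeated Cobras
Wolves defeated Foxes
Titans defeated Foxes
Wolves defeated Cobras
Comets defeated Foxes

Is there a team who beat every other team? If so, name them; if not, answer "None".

Wolves

Wolves has 7 wins out of 7 opponents — a perfect record.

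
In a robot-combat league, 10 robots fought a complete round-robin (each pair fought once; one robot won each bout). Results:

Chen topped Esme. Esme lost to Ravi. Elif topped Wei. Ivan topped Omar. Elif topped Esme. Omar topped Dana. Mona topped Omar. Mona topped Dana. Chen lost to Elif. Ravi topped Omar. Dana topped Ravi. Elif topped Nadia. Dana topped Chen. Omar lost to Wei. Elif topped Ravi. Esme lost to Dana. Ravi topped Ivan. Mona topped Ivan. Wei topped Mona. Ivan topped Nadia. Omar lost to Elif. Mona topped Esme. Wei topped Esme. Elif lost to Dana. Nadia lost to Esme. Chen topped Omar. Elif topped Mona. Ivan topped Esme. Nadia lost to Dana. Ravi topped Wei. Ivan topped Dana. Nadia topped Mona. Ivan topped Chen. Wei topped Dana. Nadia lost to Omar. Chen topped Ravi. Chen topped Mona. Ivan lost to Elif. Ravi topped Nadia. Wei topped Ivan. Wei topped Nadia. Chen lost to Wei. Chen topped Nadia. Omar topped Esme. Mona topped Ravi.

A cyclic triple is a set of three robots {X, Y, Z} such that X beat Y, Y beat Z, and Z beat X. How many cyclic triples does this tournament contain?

Win totals: Wei 7, Mona 5, Elif 8, Esme 1, Nadia 1, Omar 3, Dana 5, Ravi 5, Ivan 5, Chen 5.
A robot with w wins dominates both others in C(w,2) triples; summing gives 21 + 10 + 28 + 0 + 0 + 3 + 10 + 10 + 10 + 10 = 102 transitive triples.
Total triples C(10,3) = 120, so cyclic triples = 120 − 102 = 18.

18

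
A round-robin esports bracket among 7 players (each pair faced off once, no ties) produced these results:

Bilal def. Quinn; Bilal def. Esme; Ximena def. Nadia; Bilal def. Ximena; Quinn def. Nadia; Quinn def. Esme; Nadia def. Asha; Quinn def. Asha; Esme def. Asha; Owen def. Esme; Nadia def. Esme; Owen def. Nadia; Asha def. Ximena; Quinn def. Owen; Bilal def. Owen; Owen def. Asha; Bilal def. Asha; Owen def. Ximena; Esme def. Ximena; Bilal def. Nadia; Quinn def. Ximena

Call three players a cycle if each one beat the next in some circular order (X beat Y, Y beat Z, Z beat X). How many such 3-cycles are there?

Win totals: Owen 4, Quinn 5, Bilal 6, Ximena 1, Asha 1, Esme 2, Nadia 2.
A player with w wins dominates both others in C(w,2) triples; summing gives 6 + 10 + 15 + 0 + 0 + 1 + 1 = 33 transitive triples.
Total triples C(7,3) = 35, so cyclic triples = 35 − 33 = 2.

2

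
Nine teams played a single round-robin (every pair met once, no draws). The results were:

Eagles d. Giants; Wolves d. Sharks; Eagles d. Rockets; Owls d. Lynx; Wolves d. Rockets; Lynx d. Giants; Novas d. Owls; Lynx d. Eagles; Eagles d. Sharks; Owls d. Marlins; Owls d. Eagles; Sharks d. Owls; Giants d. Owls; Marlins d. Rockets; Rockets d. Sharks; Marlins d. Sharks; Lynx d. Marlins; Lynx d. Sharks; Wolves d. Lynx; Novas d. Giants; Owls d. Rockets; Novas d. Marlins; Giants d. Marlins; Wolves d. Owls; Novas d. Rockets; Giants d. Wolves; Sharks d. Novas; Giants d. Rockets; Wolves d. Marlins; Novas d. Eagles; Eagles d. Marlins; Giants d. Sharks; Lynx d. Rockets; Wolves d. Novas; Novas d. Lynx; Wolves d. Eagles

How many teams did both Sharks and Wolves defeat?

Sharks beat: Owls, Novas.
Wolves beat: Eagles, Owls, Lynx, Novas, Marlins, Sharks, Rockets.
Both beat: Owls, Novas — 2.

2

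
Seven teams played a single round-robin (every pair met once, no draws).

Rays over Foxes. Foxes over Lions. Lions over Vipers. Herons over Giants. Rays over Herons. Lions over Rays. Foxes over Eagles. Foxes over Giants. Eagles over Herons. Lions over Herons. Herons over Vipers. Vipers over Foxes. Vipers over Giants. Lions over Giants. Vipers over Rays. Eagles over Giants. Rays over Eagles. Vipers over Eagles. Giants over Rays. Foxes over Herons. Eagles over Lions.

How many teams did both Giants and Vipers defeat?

Giants beat: Rays.
Vipers beat: Foxes, Giants, Eagles, Rays.
Both beat: Rays — 1.

1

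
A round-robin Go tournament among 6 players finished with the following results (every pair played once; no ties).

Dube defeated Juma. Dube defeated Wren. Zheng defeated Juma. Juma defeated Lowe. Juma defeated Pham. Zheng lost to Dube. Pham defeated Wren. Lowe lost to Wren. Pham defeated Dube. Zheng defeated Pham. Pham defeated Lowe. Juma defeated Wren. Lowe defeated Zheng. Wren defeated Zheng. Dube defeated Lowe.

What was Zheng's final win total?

2

Zheng's results: beat Juma, Pham; lost to Lowe, Dube, Wren.
That is 2 wins.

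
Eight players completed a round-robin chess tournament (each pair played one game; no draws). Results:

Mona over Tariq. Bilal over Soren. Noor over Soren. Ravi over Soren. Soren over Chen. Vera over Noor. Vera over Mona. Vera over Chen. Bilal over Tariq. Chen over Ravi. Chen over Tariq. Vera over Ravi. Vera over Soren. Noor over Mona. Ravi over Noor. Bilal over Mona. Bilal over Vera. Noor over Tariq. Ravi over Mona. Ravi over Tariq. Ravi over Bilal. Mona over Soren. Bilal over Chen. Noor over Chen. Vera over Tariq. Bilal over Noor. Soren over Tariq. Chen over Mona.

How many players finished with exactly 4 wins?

1

Win totals: Chen 3, Mona 2, Soren 2, Bilal 6, Noor 4, Ravi 5, Tariq 0, Vera 6.
Exactly 4: Noor — 1 player.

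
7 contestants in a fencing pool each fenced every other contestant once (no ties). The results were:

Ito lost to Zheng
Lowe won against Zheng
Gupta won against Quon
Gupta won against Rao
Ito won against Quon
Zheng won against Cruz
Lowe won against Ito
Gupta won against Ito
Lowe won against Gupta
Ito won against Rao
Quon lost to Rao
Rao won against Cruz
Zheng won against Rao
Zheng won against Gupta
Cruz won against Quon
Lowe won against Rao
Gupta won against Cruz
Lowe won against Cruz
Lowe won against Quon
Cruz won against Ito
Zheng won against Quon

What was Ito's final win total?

2

Ito's results: beat Quon, Rao; lost to Cruz, Lowe, Zheng, Gupta.
That is 2 wins.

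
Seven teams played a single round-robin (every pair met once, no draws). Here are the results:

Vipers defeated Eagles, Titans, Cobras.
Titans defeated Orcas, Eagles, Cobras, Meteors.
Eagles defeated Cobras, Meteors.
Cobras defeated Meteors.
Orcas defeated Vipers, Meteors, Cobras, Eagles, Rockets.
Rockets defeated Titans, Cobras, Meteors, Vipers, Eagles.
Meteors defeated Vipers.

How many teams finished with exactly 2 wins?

Win totals: Orcas 5, Rockets 5, Vipers 3, Titans 4, Meteors 1, Cobras 1, Eagles 2.
Exactly 2: Eagles — 1 team.

1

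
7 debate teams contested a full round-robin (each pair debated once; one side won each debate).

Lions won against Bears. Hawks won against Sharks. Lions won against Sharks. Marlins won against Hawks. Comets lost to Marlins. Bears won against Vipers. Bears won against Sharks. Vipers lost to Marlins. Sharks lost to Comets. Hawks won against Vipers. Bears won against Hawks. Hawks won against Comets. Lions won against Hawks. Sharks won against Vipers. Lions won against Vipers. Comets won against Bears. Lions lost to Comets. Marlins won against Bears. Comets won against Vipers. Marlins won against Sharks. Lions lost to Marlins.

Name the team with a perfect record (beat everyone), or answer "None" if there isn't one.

Marlins has 6 wins out of 6 opponents — a perfect record.

Marlins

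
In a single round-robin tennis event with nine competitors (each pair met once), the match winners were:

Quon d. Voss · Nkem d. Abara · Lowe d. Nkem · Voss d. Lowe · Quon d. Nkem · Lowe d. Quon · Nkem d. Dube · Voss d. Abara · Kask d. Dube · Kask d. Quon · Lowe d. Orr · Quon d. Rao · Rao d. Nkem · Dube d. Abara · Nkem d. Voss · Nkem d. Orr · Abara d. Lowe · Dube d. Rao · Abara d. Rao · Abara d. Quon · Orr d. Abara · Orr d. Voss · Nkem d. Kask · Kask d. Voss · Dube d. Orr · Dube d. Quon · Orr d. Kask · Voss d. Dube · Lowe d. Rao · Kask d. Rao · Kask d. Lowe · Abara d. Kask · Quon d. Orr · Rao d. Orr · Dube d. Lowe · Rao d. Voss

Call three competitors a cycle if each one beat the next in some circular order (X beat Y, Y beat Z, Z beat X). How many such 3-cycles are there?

27

Win totals: Rao 3, Quon 4, Abara 4, Dube 5, Lowe 4, Kask 5, Orr 3, Voss 3, Nkem 5.
A competitor with w wins dominates both others in C(w,2) triples; summing gives 3 + 6 + 6 + 10 + 6 + 10 + 3 + 3 + 10 = 57 transitive triples.
Total triples C(9,3) = 84, so cyclic triples = 84 − 57 = 27.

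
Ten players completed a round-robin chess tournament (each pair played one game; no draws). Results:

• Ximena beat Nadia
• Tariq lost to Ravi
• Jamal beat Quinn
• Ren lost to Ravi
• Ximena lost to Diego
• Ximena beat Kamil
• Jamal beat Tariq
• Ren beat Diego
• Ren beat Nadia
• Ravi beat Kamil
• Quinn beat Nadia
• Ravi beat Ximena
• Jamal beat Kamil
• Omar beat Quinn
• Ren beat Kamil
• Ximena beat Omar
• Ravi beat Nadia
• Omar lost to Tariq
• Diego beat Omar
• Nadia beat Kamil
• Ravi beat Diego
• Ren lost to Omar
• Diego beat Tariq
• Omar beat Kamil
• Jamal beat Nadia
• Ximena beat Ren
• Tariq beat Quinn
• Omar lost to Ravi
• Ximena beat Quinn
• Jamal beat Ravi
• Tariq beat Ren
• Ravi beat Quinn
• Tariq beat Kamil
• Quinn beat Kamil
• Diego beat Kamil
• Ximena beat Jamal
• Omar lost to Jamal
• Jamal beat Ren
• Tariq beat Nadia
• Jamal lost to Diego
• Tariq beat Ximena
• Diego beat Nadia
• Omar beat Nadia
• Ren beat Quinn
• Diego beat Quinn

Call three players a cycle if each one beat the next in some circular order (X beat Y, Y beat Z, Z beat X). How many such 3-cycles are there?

Win totals: Jamal 7, Diego 7, Kamil 0, Ravi 8, Omar 4, Ximena 6, Tariq 6, Nadia 1, Quinn 2, Ren 4.
A player with w wins dominates both others in C(w,2) triples; summing gives 21 + 21 + 0 + 28 + 6 + 15 + 15 + 0 + 1 + 6 = 113 transitive triples.
Total triples C(10,3) = 120, so cyclic triples = 120 − 113 = 7.

7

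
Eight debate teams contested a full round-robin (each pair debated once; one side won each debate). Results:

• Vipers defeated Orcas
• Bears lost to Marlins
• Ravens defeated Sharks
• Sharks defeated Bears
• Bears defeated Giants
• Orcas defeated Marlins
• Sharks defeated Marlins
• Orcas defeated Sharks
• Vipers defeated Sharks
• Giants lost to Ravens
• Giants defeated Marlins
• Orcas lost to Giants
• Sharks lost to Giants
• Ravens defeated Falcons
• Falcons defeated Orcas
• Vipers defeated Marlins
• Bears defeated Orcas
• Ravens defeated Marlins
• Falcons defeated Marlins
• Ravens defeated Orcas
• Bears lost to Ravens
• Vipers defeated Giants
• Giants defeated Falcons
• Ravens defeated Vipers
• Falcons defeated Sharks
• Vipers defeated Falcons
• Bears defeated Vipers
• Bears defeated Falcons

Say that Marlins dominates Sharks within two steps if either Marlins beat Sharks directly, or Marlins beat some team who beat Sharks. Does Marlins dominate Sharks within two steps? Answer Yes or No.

No

Marlins did not beat Sharks directly.
Marlins beat Bears, but each of them lost to Sharks. No two-step path.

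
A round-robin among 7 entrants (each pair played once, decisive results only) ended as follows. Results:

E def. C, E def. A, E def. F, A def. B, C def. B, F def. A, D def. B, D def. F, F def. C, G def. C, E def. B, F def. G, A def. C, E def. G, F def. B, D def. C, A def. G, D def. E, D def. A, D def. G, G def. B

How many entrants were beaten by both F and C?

1

F beat: A, B, C, G.
C beat: B.
Both beat: B — 1.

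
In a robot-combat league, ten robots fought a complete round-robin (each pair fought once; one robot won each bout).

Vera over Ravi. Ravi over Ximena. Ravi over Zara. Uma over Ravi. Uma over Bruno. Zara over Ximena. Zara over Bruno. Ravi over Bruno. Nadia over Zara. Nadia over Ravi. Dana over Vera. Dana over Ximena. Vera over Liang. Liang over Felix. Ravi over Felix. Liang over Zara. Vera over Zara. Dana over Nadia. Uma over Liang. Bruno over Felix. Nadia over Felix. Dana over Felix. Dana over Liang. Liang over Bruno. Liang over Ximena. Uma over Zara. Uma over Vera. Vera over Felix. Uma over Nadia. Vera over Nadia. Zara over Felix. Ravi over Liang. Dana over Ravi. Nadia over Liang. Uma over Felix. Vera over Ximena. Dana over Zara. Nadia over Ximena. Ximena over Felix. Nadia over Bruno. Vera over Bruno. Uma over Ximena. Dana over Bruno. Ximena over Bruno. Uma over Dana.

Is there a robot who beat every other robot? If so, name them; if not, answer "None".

Uma

Uma has 9 wins out of 9 opponents — a perfect record.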